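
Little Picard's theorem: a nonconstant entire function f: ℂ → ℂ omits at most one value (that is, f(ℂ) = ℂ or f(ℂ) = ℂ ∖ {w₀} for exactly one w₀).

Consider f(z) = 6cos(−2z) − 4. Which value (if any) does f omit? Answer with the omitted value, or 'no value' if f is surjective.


Little Picard bounds the complement of f(ℂ) to at most one point.
cos is entire and surjective onto ℂ: for every w ∈ ℂ, cos(ζ) = w has a solution ζ ∈ ℂ (e.g., via the complex inverse arccos). With ζ = −2z this gives z = ζ/(-2). Then 6·cos(−2z) takes every value in 6·ℂ = ℂ, and adding -4 is a bijection of ℂ. So f is surjective and omits no value. (Note: only on the real line is cos bounded by [−1, 1].)

Omitted value: no value.


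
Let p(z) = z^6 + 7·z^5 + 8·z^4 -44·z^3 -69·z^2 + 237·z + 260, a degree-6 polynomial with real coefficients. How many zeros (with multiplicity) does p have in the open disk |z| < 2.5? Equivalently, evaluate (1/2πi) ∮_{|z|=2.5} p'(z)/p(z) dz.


The zeros of p are: (-3 + 2i), (-3 - 2i), (2 + 1i), (2 - 1i), -4, -1.
Their magnitudes are: 3.606, 3.606, 2.236, 2.236, 4, 1.
Zeros with |z| < R = 2.5: (2 + 1i), (2 - 1i), -1.
Count = 3.
By the argument principle, (1/2πi) ∮_{|z|=R} p'(z)/p(z) dz equals exactly this count.

Number of zeros inside |z| < 2.5: 3.


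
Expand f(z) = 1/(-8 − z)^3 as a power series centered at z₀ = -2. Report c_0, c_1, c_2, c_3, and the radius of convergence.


Let w = z − z₀, so z = z₀ + w.
Then -8 − z = -8 − (z₀ + w) = (-8 − z₀) − w = -6 − w.
f(z) = 1/(-6 − w)^3 = (1/(-6)^3) · (1 − w/(-6))^{−3}.
By the binomial series (1−u)^{−3} = Σ_{n≥0} C(n+2, 2) u^n for |u|<1, with u = w/(-6):
  c_n = C(n+2, 2) / (-6)^(n+3).
  c_0 = 1/(-6)^3 = -1/216.
  c_1 = 3/(-6)^4 = 1/432.
  c_2 = 6/(-6)^5 = -1/1296.
  c_3 = 10/(-6)^6 = 5/23328.
The series is valid for |w/d| < 1, i.e. |z − z₀| < |d|.
Radius of convergence: R = |-8 − z₀| = |-6| = 6 (distance from z₀ to the singularity z = -8).

c_0 = -1/216, c_1 = 1/432, c_2 = -1/1296, c_3 = 5/23328; R = 6.


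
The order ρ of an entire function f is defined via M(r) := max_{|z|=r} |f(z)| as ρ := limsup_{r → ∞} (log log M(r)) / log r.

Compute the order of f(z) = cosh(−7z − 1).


cosh(w) is a linear combination of e^{iw} and e^{−iw} (or e^w, e^{−w} in the hyperbolic case), so |cosh(w)| ≤ e^{|w|}. With w = −7z − 1, |w| ≤ 7|z| + 1 = 7r + 1 on |z| = r, giving M(r) ≤ e^{7r + 1}, so ρ ≤ 1. On a suitable ray (z = it for sin/cos; z = t for sinh/cosh, t real → ∞), |cosh(−7z − 1)| grows like e^{7|t|}/2, so ρ ≥ 1. Hence ρ = 1.
Therefore ρ = 1.

Order ρ = 1.


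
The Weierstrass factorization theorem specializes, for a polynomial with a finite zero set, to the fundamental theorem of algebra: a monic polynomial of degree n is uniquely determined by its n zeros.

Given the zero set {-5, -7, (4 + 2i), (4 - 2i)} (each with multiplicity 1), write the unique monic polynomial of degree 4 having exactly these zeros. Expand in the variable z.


The polynomial is p(z) = ∏_{α ∈ S} (z − α), where S = {-5, -7, (4 + 2i), (4 - 2i)}.
Expanding the product yields: p(z) = z^4 + 4·z^3 -41·z^2 -40·z + 700.
Note conjugate pairs combine to real quadratics: (z − (4+2i))(z − (4−2i)) = z² − 8z + 20.
The resulting polynomial has degree 4 and real coefficients as required.

p(z) = z^4 + 4·z^3 -41·z^2 -40·z + 700.


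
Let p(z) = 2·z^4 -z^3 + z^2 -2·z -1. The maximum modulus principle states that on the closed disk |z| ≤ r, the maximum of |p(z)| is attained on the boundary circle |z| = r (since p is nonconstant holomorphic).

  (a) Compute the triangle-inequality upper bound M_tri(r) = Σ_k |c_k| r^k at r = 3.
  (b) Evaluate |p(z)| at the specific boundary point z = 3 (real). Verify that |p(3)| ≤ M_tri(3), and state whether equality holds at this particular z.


Coefficients: c_0 = -1, c_1 = -2, c_2 = 1, c_3 = -1, c_4 = 2. Radius r = 3.
Part (a). Triangle bound: M_tri(r) = Σ_k |c_k| r^k
  = |-1|·3^0 + |-2|·3^1 + |1|·3^2 + |-1|·3^3 + |2|·3^4
  = 1 + 6 + 9 + 27 + 162 = 205.
This bounds M(r) := max_{|z|=r} |p(z)| from above; equality holds iff all terms c_k z^k can be made to align in phase at a single z on |z|=r.
Part (b). At z = 3 (real, on the circle |z| = r):
  p(3) = (-1)·3^0 + (-2)·3^1 + (1)·3^2 + (-1)·3^3 + (2)·3^4 = 137.
  |p(3)| = 137.
Check: |p(3)| = 137 ≤ 205 = M_tri(3). ✓ Equality does not hold at z = 3 (the coefficients have mixed signs, so the terms do not all align in phase there).

M_tri(3) = 205; |p(3)| = 137; equality at z=3: no.


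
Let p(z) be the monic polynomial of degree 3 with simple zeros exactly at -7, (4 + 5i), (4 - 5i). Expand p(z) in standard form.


The polynomial is p(z) = ∏_{α ∈ S} (z − α), where S = {-7, (4 + 5i), (4 - 5i)}.
Expanding the product yields: p(z) = z^3 -z^2 -15·z + 287.
Note conjugate pairs combine to real quadratics: (z − (4+5i))(z − (4−5i)) = z² − 8z + 41.
The resulting polynomial has degree 3 and real coefficients as required.

p(z) = z^3 -z^2 -15·z + 287.


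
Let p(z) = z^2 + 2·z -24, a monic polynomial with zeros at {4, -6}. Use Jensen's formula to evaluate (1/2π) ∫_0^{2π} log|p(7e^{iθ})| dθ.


Zeros: -6, 4; r = 7.
Inside |z| < r: -6, 4. Outside (|z| ≥ r): ∅.
p(0) = -24, so log|p(0)| = log(24) = 3.1781.
Apply Jensen: I(r) = log|p(0)| + Σ_k log(r/|z_k|), summed over zeros inside |z| < r.
  log(r/|z_k|) for z_k = 4: log(7/4) = 0.5596
  log(r/|z_k|) for z_k = -6: log(7/6) = 0.1542
Sum over inside zeros: 0.7138.
I(r) = log|p(0)| + (inside sum) = 3.1781 + 0.7138 = 3.8918.
Closed form (all zeros inside, monic): I(r) = n·log(r) = 2·log(7) = 3.8918. ✓

I(r) ≈ 3.8918.


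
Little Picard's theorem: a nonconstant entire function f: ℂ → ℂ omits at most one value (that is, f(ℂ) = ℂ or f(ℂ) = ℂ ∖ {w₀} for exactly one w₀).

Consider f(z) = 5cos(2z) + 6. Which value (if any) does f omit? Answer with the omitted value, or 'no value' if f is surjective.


Little Picard bounds the complement of f(ℂ) to at most one point.
cos is entire and surjective onto ℂ: for every w ∈ ℂ, cos(ζ) = w has a solution ζ ∈ ℂ (e.g., via the complex inverse arccos). With ζ = 2z this gives z = ζ/(2). Then 5·cos(2z) takes every value in 5·ℂ = ℂ, and adding 6 is a bijection of ℂ. So f is surjective and omits no value. (Note: only on the real line is cos bounded by [−1, 1].)

Omitted value: no value.


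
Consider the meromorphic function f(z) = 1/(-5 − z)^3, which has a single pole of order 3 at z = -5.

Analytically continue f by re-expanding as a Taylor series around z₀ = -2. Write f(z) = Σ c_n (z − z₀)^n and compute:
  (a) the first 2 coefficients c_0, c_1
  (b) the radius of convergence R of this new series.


Let w = z − z₀, so z = z₀ + w.
Then -5 − z = -5 − (z₀ + w) = (-5 − z₀) − w = -3 − w.
f(z) = 1/(-3 − w)^3 = (1/(-3)^3) · (1 − w/(-3))^{−3}.
By the binomial series (1−u)^{−3} = Σ_{n≥0} C(n+2, 2) u^n for |u|<1, with u = w/(-3):
  c_n = C(n+2, 2) / (-3)^(n+3).
  c_0 = 1/(-3)^3 = -1/27.
  c_1 = 3/(-3)^4 = 1/27.
The series is valid for |w/d| < 1, i.e. |z − z₀| < |d|.
Radius of convergence: R = |-5 − z₀| = |-3| = 3 (distance from z₀ to the singularity z = -5).

c_0 = -1/27, c_1 = 1/27; R = 3.


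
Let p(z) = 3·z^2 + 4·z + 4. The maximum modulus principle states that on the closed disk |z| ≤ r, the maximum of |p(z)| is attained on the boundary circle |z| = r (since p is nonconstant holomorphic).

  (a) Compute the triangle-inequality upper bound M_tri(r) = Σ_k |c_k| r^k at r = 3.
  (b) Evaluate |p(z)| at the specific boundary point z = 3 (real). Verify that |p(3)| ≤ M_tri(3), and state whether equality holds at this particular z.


Coefficients: c_0 = 4, c_1 = 4, c_2 = 3. Radius r = 3.
Part (a). Triangle bound: M_tri(r) = Σ_k |c_k| r^k
  = |4|·3^0 + |4|·3^1 + |3|·3^2
  = 4 + 12 + 27 = 43.
This bounds M(r) := max_{|z|=r} |p(z)| from above; equality holds iff all terms c_k z^k can be made to align in phase at a single z on |z|=r.
Part (b). At z = 3 (real, on the circle |z| = r):
  p(3) = (4)·3^0 + (4)·3^1 + (3)·3^2 = 43.
  |p(3)| = 43.
Since all nonzero coefficients share the same sign, |p(3)| = 43 = M_tri(3); the triangle bound is attained at z = 3, so in fact M(r) = 43.

M_tri(3) = 43; |p(3)| = 43; equality at z=3: yes.


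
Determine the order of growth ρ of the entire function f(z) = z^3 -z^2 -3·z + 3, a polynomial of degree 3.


|f(z)| ≤ Σ|c_k|·r^k = O(r^3) as r → ∞. Polynomial growth is O(e^{r^ε}) for every ε > 0 (since r^3/e^{r^ε} → 0), so ρ ≤ ε for all ε > 0, i.e. ρ = 0. Every nonconstant polynomial has order 0.
Therefore ρ = 0.

Order ρ = 0.


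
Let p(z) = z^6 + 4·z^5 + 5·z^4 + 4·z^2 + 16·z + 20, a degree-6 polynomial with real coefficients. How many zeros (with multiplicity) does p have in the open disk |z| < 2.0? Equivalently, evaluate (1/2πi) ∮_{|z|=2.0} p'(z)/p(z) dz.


The zeros of p are: (1 + 1i), (1 - 1i), (-1 + 1i), (-1 - 1i), (-2 + 1i), (-2 - 1i).
Their magnitudes are: 1.414, 1.414, 1.414, 1.414, 2.236, 2.236.
Zeros with |z| < R = 2.0: (1 + 1i), (1 - 1i), (-1 + 1i), (-1 - 1i).
Count = 4.
By the argument principle, (1/2πi) ∮_{|z|=R} p'(z)/p(z) dz equals exactly this count.

Number of zeros inside |z| < 2.0: 4.


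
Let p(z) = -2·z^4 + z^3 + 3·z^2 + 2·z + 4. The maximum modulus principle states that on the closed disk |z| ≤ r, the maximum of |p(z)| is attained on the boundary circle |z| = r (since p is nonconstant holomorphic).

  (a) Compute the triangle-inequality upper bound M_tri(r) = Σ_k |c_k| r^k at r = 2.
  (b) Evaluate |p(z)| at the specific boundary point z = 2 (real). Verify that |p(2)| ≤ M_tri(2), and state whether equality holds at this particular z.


Coefficients: c_0 = 4, c_1 = 2, c_2 = 3, c_3 = 1, c_4 = -2. Radius r = 2.
Part (a). Triangle bound: M_tri(r) = Σ_k |c_k| r^k
  = |4|·2^0 + |2|·2^1 + |3|·2^2 + |1|·2^3 + |-2|·2^4
  = 4 + 4 + 12 + 8 + 32 = 60.
This bounds M(r) := max_{|z|=r} |p(z)| from above; equality holds iff all terms c_k z^k can be made to align in phase at a single z on |z|=r.
Part (b). At z = 2 (real, on the circle |z| = r):
  p(2) = (4)·2^0 + (2)·2^1 + (3)·2^2 + (1)·2^3 + (-2)·2^4 = -4.
  |p(2)| = 4.
Check: |p(2)| = 4 ≤ 60 = M_tri(2). ✓ Equality does not hold at z = 2 (the coefficients have mixed signs, so the terms do not all align in phase there).

M_tri(2) = 60; |p(2)| = 4; equality at z=2: no.


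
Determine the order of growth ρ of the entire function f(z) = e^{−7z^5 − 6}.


|e^{−7z^5 − 6}| = e^{Re(-7·z^5) + -6} ≤ e^{7|z|^5 + -6} = e^{7r^5 + -6} on |z| = r, so ρ ≤ 5. Choosing z on |z|=r so that -7·z^5 is real positive (always possible by picking arg z appropriately) gives |f(z)| = e^{7r^5 + -6}, matching the bound. The additive constant -6 does not affect log log M(r) ~ 5·log r. Hence ρ = 5.
Therefore ρ = 5.

Order ρ = 5.


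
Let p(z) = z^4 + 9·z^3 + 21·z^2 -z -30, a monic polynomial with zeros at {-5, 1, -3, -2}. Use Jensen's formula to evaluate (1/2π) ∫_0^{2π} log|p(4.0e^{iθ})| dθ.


Zeros: -5, -3, -2, 1; r = 4.0.
Inside |z| < r: -3, -2, 1. Outside (|z| ≥ r): -5.
p(0) = -30, so log|p(0)| = log(30) = 3.4012.
Apply Jensen: I(r) = log|p(0)| + Σ_k log(r/|z_k|), summed over zeros inside |z| < r.
  log(r/|z_k|) for z_k = 1: log(4.0/1) = 1.3863
  log(r/|z_k|) for z_k = -3: log(4.0/3) = 0.2877
  log(r/|z_k|) for z_k = -2: log(4.0/2) = 0.6931
  Outside zeros (-5) contribute nothing to the Jensen sum.
Sum over inside zeros: 2.3671.
I(r) = log|p(0)| + (inside sum) = 3.4012 + 2.3671 = 5.7683.
Note: since some zeros are outside |z| ≤ r, the simplified n·log(r) form does NOT apply — only the inside zeros contribute.

I(r) ≈ 5.7683.


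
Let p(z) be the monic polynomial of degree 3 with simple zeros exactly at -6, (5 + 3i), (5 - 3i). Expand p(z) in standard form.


The polynomial is p(z) = ∏_{α ∈ S} (z − α), where S = {-6, (5 + 3i), (5 - 3i)}.
Expanding the product yields: p(z) = z^3 -4·z^2 -26·z + 204.
Note conjugate pairs combine to real quadratics: (z − (5+3i))(z − (5−3i)) = z² − 10z + 34.
The resulting polynomial has degree 3 and real coefficients as required.

p(z) = z^3 -4·z^2 -26·z + 204.


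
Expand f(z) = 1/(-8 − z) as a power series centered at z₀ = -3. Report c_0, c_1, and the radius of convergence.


Let w = z − z₀, so z = z₀ + w.
Then -8 − z = -8 − (z₀ + w) = (-8 − z₀) − w = -5 − w.
f(z) = 1/(-5 − w) = (1/(-5)) · 1/(1 − w/(-5)) = Σ_{n≥0} w^n / (-5)^(n+1).
So c_n = 1/(-5)^(n+1):
  c_0 = 1/(-5)^1 = -1/5.
  c_1 = 1/(-5)^2 = 1/25.
The series is valid for |w/d| < 1, i.e. |z − z₀| < |d|.
Radius of convergence: R = |-8 − z₀| = |-5| = 5 (distance from z₀ to the singularity z = -8).

c_0 = -1/5, c_1 = 1/25; R = 5.


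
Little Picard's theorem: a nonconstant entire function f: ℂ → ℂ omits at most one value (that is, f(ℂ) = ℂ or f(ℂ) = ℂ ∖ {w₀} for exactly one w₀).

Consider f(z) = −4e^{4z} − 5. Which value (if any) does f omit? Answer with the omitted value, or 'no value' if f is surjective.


Little Picard bounds the complement of f(ℂ) to at most one point.
e^{4z} is never zero on ℂ, so -4·e^{4z} takes every value in ℂ ∖ {0}. Adding -5 shifts the range to ℂ ∖ {-5}. Thus f omits exactly the value -5.

Omitted value: -5.


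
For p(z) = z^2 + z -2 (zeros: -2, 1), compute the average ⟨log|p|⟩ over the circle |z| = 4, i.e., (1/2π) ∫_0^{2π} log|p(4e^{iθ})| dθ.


Zeros: -2, 1; r = 4.
Inside |z| < r: -2, 1. Outside (|z| ≥ r): ∅.
p(0) = -2, so log|p(0)| = log(2) = 0.6931.
Apply Jensen: I(r) = log|p(0)| + Σ_k log(r/|z_k|), summed over zeros inside |z| < r.
  log(r/|z_k|) for z_k = -2: log(4/2) = 0.6931
  log(r/|z_k|) for z_k = 1: log(4/1) = 1.3863
Sum over inside zeros: 2.0794.
I(r) = log|p(0)| + (inside sum) = 0.6931 + 2.0794 = 2.7726.
Closed form (all zeros inside, monic): I(r) = n·log(r) = 2·log(4) = 2.7726. ✓

I(r) ≈ 2.7726.


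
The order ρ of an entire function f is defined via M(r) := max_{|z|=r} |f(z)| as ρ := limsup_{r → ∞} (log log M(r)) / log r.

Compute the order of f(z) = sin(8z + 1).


sin(w) is a linear combination of e^{iw} and e^{−iw} (or e^w, e^{−w} in the hyperbolic case), so |sin(w)| ≤ e^{|w|}. With w = 8z + 1, |w| ≤ 8|z| + 1 = 8r + 1 on |z| = r, giving M(r) ≤ e^{8r + 1}, so ρ ≤ 1. On a suitable ray (z = it for sin/cos; z = t for sinh/cosh, t real → ∞), |sin(8z + 1)| grows like e^{8|t|}/2, so ρ ≥ 1. Hence ρ = 1.
Therefore ρ = 1.

Order ρ = 1.


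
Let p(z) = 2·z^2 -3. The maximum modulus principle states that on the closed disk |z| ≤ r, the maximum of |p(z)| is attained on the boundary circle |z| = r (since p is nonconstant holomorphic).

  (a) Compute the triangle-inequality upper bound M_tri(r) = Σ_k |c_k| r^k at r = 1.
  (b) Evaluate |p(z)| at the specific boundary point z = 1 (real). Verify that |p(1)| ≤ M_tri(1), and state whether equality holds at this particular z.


Coefficients: c_0 = -3, c_1 = 0, c_2 = 2. Radius r = 1.
Part (a). Triangle bound: M_tri(r) = Σ_k |c_k| r^k
  = |-3|·1^0 + |0|·1^1 + |2|·1^2
  = 3 + 0 + 2 = 5.
This bounds M(r) := max_{|z|=r} |p(z)| from above; equality holds iff all terms c_k z^k can be made to align in phase at a single z on |z|=r.
Part (b). At z = 1 (real, on the circle |z| = r):
  p(1) = (-3)·1^0 + (0)·1^1 + (2)·1^2 = -1.
  |p(1)| = 1.
Check: |p(1)| = 1 ≤ 5 = M_tri(1). ✓ Equality does not hold at z = 1 (the coefficients have mixed signs, so the terms do not all align in phase there).

M_tri(1) = 5; |p(1)| = 1; equality at z=1: no.


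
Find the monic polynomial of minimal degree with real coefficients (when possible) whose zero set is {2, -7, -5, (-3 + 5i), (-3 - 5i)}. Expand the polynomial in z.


The polynomial is p(z) = ∏_{α ∈ S} (z − α), where S = {2, -7, -5, (-3 + 5i), (-3 - 5i)}.
Expanding the product yields: p(z) = z^5 + 16·z^4 + 105·z^3 + 336·z^2 -46·z -2380.
Note conjugate pairs combine to real quadratics: (z − (-3+5i))(z − (-3−5i)) = z² + 6z + 34.
The resulting polynomial has degree 5 and real coefficients as required.

p(z) = z^5 + 16·z^4 + 105·z^3 + 336·z^2 -46·z -2380.


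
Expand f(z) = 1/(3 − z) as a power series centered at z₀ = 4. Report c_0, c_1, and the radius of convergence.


Let w = z − z₀, so z = z₀ + w.
Then 3 − z = 3 − (z₀ + w) = (3 − z₀) − w = -1 − w.
f(z) = 1/(-1 − w) = (1/(-1)) · 1/(1 − w/(-1)) = Σ_{n≥0} w^n / (-1)^(n+1).
So c_n = 1/(-1)^(n+1):
  c_0 = 1/(-1)^1 = -1.
  c_1 = 1/(-1)^2 = 1.
The series is valid for |w/d| < 1, i.e. |z − z₀| < |d|.
Radius of convergence: R = |3 − z₀| = |-1| = 1 (distance from z₀ to the singularity z = 3).

c_0 = -1, c_1 = 1; R = 1.


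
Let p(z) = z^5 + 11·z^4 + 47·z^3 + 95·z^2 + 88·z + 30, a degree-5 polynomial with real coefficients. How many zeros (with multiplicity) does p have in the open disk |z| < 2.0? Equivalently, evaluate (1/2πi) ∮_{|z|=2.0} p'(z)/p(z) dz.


The zeros of p are: (-3 + 1i), (-3 - 1i), -1, -1, -3.
Their magnitudes are: 3.162, 3.162, 1, 1, 3.
Zeros with |z| < R = 2.0: -1, -1.
Count = 2.
By the argument principle, (1/2πi) ∮_{|z|=R} p'(z)/p(z) dz equals exactly this count.

Number of zeros inside |z| < 2.0: 2.


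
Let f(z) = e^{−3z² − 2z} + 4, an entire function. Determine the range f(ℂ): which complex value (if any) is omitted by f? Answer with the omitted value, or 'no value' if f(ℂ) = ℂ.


Little Picard bounds the complement of f(ℂ) to at most one point.
The exponent g(z) = −3z² − 2z is a nonconstant polynomial, hence surjective onto ℂ. So e^{g(z)} takes every value in {e^w : w ∈ ℂ} = ℂ ∖ {0}. Adding 4 shifts the range to ℂ ∖ {4}. f omits exactly 4.

Omitted value: 4.


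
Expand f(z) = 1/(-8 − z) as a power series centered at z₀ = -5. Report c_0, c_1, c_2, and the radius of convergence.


Let w = z − z₀, so z = z₀ + w.
Then -8 − z = -8 − (z₀ + w) = (-8 − z₀) − w = -3 − w.
f(z) = 1/(-3 − w) = (1/(-3)) · 1/(1 − w/(-3)) = Σ_{n≥0} w^n / (-3)^(n+1).
So c_n = 1/(-3)^(n+1):
  c_0 = 1/(-3)^1 = -1/3.
  c_1 = 1/(-3)^2 = 1/9.
  c_2 = 1/(-3)^3 = -1/27.
The series is valid for |w/d| < 1, i.e. |z − z₀| < |d|.
Radius of convergence: R = |-8 − z₀| = |-3| = 3 (distance from z₀ to the singularity z = -8).

c_0 = -1/3, c_1 = 1/9, c_2 = -1/27; R = 3.


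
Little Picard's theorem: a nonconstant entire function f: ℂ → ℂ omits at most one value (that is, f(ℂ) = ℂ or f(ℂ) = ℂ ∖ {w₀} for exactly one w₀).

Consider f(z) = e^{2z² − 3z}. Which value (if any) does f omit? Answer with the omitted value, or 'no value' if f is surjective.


Little Picard bounds the complement of f(ℂ) to at most one point.
The exponent g(z) = 2z² − 3z is a nonconstant polynomial, hence surjective onto ℂ. So e^{g(z)} takes every value in {e^w : w ∈ ℂ} = ℂ ∖ {0}. Adding 0 shifts the range to ℂ ∖ {0}. f omits exactly 0.

Omitted value: 0.


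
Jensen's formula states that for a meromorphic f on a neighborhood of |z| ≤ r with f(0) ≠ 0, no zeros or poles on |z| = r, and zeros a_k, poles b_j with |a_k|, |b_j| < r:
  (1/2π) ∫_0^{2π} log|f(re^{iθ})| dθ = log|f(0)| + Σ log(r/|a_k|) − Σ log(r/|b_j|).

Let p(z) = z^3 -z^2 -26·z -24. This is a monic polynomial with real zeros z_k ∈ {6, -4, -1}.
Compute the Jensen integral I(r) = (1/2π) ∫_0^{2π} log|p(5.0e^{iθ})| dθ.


Zeros: -4, -1, 6; r = 5.0.
Inside |z| < r: -4, -1. Outside (|z| ≥ r): 6.
p(0) = -24, so log|p(0)| = log(24) = 3.1781.
Apply Jensen: I(r) = log|p(0)| + Σ_k log(r/|z_k|), summed over zeros inside |z| < r.
  log(r/|z_k|) for z_k = -4: log(5.0/4) = 0.2231
  log(r/|z_k|) for z_k = -1: log(5.0/1) = 1.6094
  Outside zeros (6) contribute nothing to the Jensen sum.
Sum over inside zeros: 1.8326.
I(r) = log|p(0)| + (inside sum) = 3.1781 + 1.8326 = 5.0106.
Note: since some zeros are outside |z| ≤ r, the simplified n·log(r) form does NOT apply — only the inside zeros contribute.

I(r) ≈ 5.0106.


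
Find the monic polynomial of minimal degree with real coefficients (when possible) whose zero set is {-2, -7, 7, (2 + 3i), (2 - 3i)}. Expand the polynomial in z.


The polynomial is p(z) = ∏_{α ∈ S} (z − α), where S = {-2, -7, 7, (2 + 3i), (2 - 3i)}.
Expanding the product yields: p(z) = z^5 -2·z^4 -44·z^3 + 124·z^2 -245·z -1274.
Note conjugate pairs combine to real quadratics: (z − (2+3i))(z − (2−3i)) = z² − 4z + 13.
The resulting polynomial has degree 5 and real coefficients as required.

p(z) = z^5 -2·z^4 -44·z^3 + 124·z^2 -245·z -1274.


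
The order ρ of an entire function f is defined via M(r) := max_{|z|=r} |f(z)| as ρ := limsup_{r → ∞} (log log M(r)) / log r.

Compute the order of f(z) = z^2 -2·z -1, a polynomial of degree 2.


|f(z)| ≤ Σ|c_k|·r^k = O(r^2) as r → ∞. Polynomial growth is O(e^{r^ε}) for every ε > 0 (since r^2/e^{r^ε} → 0), so ρ ≤ ε for all ε > 0, i.e. ρ = 0. Every nonconstant polynomial has order 0.
Therefore ρ = 0.

Order ρ = 0.


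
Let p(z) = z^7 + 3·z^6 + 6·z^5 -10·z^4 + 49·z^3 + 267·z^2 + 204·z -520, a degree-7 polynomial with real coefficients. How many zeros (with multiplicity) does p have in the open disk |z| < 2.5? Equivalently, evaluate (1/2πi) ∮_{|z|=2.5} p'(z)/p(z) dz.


The zeros of p are: (-2 + 1i), (-2 - 1i), (-2 + 3i), (-2 - 3i), (2 + 2i), (2 - 2i), 1.
Their magnitudes are: 2.236, 2.236, 3.606, 3.606, 2.828, 2.828, 1.
Zeros with |z| < R = 2.5: (-2 + 1i), (-2 - 1i), 1.
Count = 3.
By the argument principle, (1/2πi) ∮_{|z|=R} p'(z)/p(z) dz equals exactly this count.

Number of zeros inside |z| < 2.5: 3.


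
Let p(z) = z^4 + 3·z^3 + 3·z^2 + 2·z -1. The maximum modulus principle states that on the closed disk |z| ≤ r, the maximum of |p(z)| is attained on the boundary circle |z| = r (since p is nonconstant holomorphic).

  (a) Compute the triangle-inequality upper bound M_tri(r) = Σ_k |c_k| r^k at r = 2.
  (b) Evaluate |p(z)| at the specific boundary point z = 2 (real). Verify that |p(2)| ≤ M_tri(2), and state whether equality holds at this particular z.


Coefficients: c_0 = -1, c_1 = 2, c_2 = 3, c_3 = 3, c_4 = 1. Radius r = 2.
Part (a). Triangle bound: M_tri(r) = Σ_k |c_k| r^k
  = |-1|·2^0 + |2|·2^1 + |3|·2^2 + |3|·2^3 + |1|·2^4
  = 1 + 4 + 12 + 24 + 16 = 57.
This bounds M(r) := max_{|z|=r} |p(z)| from above; equality holds iff all terms c_k z^k can be made to align in phase at a single z on |z|=r.
Part (b). At z = 2 (real, on the circle |z| = r):
  p(2) = (-1)·2^0 + (2)·2^1 + (3)·2^2 + (3)·2^3 + (1)·2^4 = 55.
  |p(2)| = 55.
Check: |p(2)| = 55 ≤ 57 = M_tri(2). ✓ Equality does not hold at z = 2 (the coefficients have mixed signs, so the terms do not all align in phase there).

M_tri(2) = 57; |p(2)| = 55; equality at z=2: no.


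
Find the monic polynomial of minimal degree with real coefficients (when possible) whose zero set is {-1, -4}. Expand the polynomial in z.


The polynomial is p(z) = ∏_{α ∈ S} (z − α), where S = {-1, -4}.
Expanding the product yields: p(z) = z^2 + 5·z + 4.
The resulting polynomial has degree 2 and real coefficients as required.

p(z) = z^2 + 5·z + 4.


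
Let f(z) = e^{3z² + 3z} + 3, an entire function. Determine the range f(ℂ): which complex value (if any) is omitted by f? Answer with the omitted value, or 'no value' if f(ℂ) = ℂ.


Little Picard bounds the complement of f(ℂ) to at most one point.
The exponent g(z) = 3z² + 3z is a nonconstant polynomial, hence surjective onto ℂ. So e^{g(z)} takes every value in {e^w : w ∈ ℂ} = ℂ ∖ {0}. Adding 3 shifts the range to ℂ ∖ {3}. f omits exactly 3.

Omitted value: 3.


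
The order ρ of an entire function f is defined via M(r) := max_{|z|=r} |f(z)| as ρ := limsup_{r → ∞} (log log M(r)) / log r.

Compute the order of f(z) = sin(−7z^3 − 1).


Write sin(w) = (e^{iw} ± e^{−iw})/(2 or 2i), so |sin(w)| ≤ e^{|w|}. With w = −7z^3 − 1, |w| ≤ 7r^3 + 1 on |z|=r, giving M(r) ≤ e^{7r^3 + 1} and ρ ≤ 3. For the lower bound, choose z on |z|=r with -7z^3 purely imaginary of modulus 7r^3; then |sin(−7z^3 − 1)| grows like e^{7r^3}/2, so ρ ≥ 3. Hence ρ = 3.
Therefore ρ = 3.

Order ρ = 3.


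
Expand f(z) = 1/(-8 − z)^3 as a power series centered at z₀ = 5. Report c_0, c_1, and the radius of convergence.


Let w = z − z₀, so z = z₀ + w.
Then -8 − z = -8 − (z₀ + w) = (-8 − z₀) − w = -13 − w.
f(z) = 1/(-13 − w)^3 = (1/(-13)^3) · (1 − w/(-13))^{−3}.
By the binomial series (1−u)^{−3} = Σ_{n≥0} C(n+2, 2) u^n for |u|<1, with u = w/(-13):
  c_n = C(n+2, 2) / (-13)^(n+3).
  c_0 = 1/(-13)^3 = -1/2197.
  c_1 = 3/(-13)^4 = 3/28561.
The series is valid for |w/d| < 1, i.e. |z − z₀| < |d|.
Radius of convergence: R = |-8 − z₀| = |-13| = 13 (distance from z₀ to the singularity z = -8).

c_0 = -1/2197, c_1 = 3/28561; R = 13.


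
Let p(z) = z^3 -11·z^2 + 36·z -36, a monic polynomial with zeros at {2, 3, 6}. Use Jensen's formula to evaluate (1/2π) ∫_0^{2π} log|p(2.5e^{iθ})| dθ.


Zeros: 2, 3, 6; r = 2.5.
Inside |z| < r: 2. Outside (|z| ≥ r): 3, 6.
p(0) = -36, so log|p(0)| = log(36) = 3.5835.
Apply Jensen: I(r) = log|p(0)| + Σ_k log(r/|z_k|), summed over zeros inside |z| < r.
  log(r/|z_k|) for z_k = 2: log(2.5/2) = 0.2231
  Outside zeros (3, 6) contribute nothing to the Jensen sum.
Sum over inside zeros: 0.2231.
I(r) = log|p(0)| + (inside sum) = 3.5835 + 0.2231 = 3.8067.
Note: since some zeros are outside |z| ≤ r, the simplified n·log(r) form does NOT apply — only the inside zeros contribute.

I(r) ≈ 3.8067.


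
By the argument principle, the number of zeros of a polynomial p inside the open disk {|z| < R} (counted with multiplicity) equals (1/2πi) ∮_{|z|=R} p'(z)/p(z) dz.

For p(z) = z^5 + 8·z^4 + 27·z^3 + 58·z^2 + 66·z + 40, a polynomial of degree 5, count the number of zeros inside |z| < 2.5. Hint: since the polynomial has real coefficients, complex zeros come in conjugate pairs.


The zeros of p are: (-1 + 2i), (-1 - 2i), -4, (-1 + 1i), (-1 - 1i).
Their magnitudes are: 2.236, 2.236, 4, 1.414, 1.414.
Zeros with |z| < R = 2.5: (-1 + 2i), (-1 - 2i), (-1 + 1i), (-1 - 1i).
Count = 4.
By the argument principle, (1/2πi) ∮_{|z|=R} p'(z)/p(z) dz equals exactly this count.

Number of zeros inside |z| < 2.5: 4.


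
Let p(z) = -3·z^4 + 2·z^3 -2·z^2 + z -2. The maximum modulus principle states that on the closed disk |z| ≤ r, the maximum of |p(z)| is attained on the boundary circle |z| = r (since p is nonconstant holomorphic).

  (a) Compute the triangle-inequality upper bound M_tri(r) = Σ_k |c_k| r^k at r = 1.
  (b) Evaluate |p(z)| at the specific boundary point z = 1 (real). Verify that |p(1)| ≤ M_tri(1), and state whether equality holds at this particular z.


Coefficients: c_0 = -2, c_1 = 1, c_2 = -2, c_3 = 2, c_4 = -3. Radius r = 1.
Part (a). Triangle bound: M_tri(r) = Σ_k |c_k| r^k
  = |-2|·1^0 + |1|·1^1 + |-2|·1^2 + |2|·1^3 + |-3|·1^4
  = 2 + 1 + 2 + 2 + 3 = 10.
This bounds M(r) := max_{|z|=r} |p(z)| from above; equality holds iff all terms c_k z^k can be made to align in phase at a single z on |z|=r.
Part (b). At z = 1 (real, on the circle |z| = r):
  p(1) = (-2)·1^0 + (1)·1^1 + (-2)·1^2 + (2)·1^3 + (-3)·1^4 = -4.
  |p(1)| = 4.
Check: |p(1)| = 4 ≤ 10 = M_tri(1). ✓ Equality does not hold at z = 1 (the coefficients have mixed signs, so the terms do not all align in phase there).

M_tri(1) = 10; |p(1)| = 4; equality at z=1: no.


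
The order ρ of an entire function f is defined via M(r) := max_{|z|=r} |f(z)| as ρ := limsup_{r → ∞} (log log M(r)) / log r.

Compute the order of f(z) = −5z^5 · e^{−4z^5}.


M(r) = max_{|z|=r} |-5|·|z|^5·|e^{−4z^5}| = 5·r^5 · e^{4r^5} (the factors attain their maxima compatibly on |z|=r). Then log M(r) = log 5 + 5·log r + 4r^5, dominated by the last term, so log log M(r) ~ 5·log r. The polynomial factor -5z^5 contributes only a log r term and does not affect the order. ρ = 5.
Therefore ρ = 5.

Order ρ = 5.


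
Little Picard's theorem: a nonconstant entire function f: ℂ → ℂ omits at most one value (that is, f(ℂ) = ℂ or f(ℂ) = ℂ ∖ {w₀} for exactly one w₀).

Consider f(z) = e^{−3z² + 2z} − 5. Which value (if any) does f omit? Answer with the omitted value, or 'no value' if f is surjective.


Little Picard bounds the complement of f(ℂ) to at most one point.
The exponent g(z) = −3z² + 2z is a nonconstant polynomial, hence surjective onto ℂ. So e^{g(z)} takes every value in {e^w : w ∈ ℂ} = ℂ ∖ {0}. Adding -5 shifts the range to ℂ ∖ {-5}. f omits exactly -5.

Omitted value: -5.


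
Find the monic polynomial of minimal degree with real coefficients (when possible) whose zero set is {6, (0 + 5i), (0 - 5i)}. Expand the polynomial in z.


The polynomial is p(z) = ∏_{α ∈ S} (z − α), where S = {6, (0 + 5i), (0 - 5i)}.
Expanding the product yields: p(z) = z^3 -6·z^2 + 25·z -150.
Note conjugate pairs combine to real quadratics: (z − (0+5i))(z − (0−5i)) = z² + 25.
The resulting polynomial has degree 3 and real coefficients as required.

p(z) = z^3 -6·z^2 + 25·z -150.


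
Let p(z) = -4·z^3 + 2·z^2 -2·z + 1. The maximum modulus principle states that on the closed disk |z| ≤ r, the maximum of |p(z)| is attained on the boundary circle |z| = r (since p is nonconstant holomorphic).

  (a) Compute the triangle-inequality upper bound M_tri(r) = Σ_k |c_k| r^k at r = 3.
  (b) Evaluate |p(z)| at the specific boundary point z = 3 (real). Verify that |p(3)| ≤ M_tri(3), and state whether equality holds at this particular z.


Coefficients: c_0 = 1, c_1 = -2, c_2 = 2, c_3 = -4. Radius r = 3.
Part (a). Triangle bound: M_tri(r) = Σ_k |c_k| r^k
  = |1|·3^0 + |-2|·3^1 + |2|·3^2 + |-4|·3^3
  = 1 + 6 + 18 + 108 = 133.
This bounds M(r) := max_{|z|=r} |p(z)| from above; equality holds iff all terms c_k z^k can be made to align in phase at a single z on |z|=r.
Part (b). At z = 3 (real, on the circle |z| = r):
  p(3) = (1)·3^0 + (-2)·3^1 + (2)·3^2 + (-4)·3^3 = -95.
  |p(3)| = 95.
Check: |p(3)| = 95 ≤ 133 = M_tri(3). ✓ Equality does not hold at z = 3 (the coefficients have mixed signs, so the terms do not all align in phase there).

M_tri(3) = 133; |p(3)| = 95; equality at z=3: no.


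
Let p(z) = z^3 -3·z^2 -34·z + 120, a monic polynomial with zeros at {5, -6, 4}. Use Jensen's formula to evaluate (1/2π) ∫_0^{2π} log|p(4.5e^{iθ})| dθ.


Zeros: -6, 4, 5; r = 4.5.
Inside |z| < r: 4. Outside (|z| ≥ r): -6, 5.
p(0) = 120, so log|p(0)| = log(120) = 4.7875.
Apply Jensen: I(r) = log|p(0)| + Σ_k log(r/|z_k|), summed over zeros inside |z| < r.
  log(r/|z_k|) for z_k = 4: log(4.5/4) = 0.1178
  Outside zeros (-6, 5) contribute nothing to the Jensen sum.
Sum over inside zeros: 0.1178.
I(r) = log|p(0)| + (inside sum) = 4.7875 + 0.1178 = 4.9053.
Note: since some zeros are outside |z| ≤ r, the simplified n·log(r) form does NOT apply — only the inside zeros contribute.

I(r) ≈ 4.9053.


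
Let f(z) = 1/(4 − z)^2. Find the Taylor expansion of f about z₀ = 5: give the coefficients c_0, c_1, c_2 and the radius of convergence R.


Let w = z − z₀, so z = z₀ + w.
Then 4 − z = 4 − (z₀ + w) = (4 − z₀) − w = -1 − w.
f(z) = 1/(-1 − w)^2 = (1/(-1)^2) · (1 − w/(-1))^{−2}.
By the binomial series (1−u)^{−2} = Σ_{n≥0} C(n+1, 1) u^n for |u|<1, with u = w/(-1):
  c_n = C(n+1, 1) / (-1)^(n+2).
  c_0 = 1/(-1)^2 = 1.
  c_1 = 2/(-1)^3 = -2.
  c_2 = 3/(-1)^4 = 3.
The series is valid for |w/d| < 1, i.e. |z − z₀| < |d|.
Radius of convergence: R = |4 − z₀| = |-1| = 1 (distance from z₀ to the singularity z = 4).

c_0 = 1, c_1 = -2, c_2 = 3; R = 1.


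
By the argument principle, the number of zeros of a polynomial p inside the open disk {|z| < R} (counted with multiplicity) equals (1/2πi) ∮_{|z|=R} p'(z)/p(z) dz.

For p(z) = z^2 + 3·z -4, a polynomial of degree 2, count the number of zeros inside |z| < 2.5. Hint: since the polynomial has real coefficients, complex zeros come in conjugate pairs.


The zeros of p are: -4, 1.
Their magnitudes are: 4, 1.
Zeros with |z| < R = 2.5: 1.
Count = 1.
By the argument principle, (1/2πi) ∮_{|z|=R} p'(z)/p(z) dz equals exactly this count.

Number of zeros inside |z| < 2.5: 1.


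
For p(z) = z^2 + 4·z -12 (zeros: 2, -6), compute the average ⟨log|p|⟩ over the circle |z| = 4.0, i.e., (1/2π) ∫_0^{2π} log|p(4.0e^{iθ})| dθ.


Zeros: -6, 2; r = 4.0.
Inside |z| < r: 2. Outside (|z| ≥ r): -6.
p(0) = -12, so log|p(0)| = log(12) = 2.4849.
Apply Jensen: I(r) = log|p(0)| + Σ_k log(r/|z_k|), summed over zeros inside |z| < r.
  log(r/|z_k|) for z_k = 2: log(4.0/2) = 0.6931
  Outside zeros (-6) contribute nothing to the Jensen sum.
Sum over inside zeros: 0.6931.
I(r) = log|p(0)| + (inside sum) = 2.4849 + 0.6931 = 3.1781.
Note: since some zeros are outside |z| ≤ r, the simplified n·log(r) form does NOT apply — only the inside zeros contribute.

I(r) ≈ 3.1781.


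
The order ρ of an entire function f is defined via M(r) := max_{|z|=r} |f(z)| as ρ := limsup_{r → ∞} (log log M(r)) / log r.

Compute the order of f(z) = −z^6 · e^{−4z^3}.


M(r) = max_{|z|=r} |-1|·|z|^6·|e^{−4z^3}| = 1·r^6 · e^{4r^3} (the factors attain their maxima compatibly on |z|=r). Then log M(r) = log 1 + 6·log r + 4r^3, dominated by the last term, so log log M(r) ~ 3·log r. The polynomial factor -1z^6 contributes only a log r term and does not affect the order. ρ = 3.
Therefore ρ = 3.

Order ρ = 3.


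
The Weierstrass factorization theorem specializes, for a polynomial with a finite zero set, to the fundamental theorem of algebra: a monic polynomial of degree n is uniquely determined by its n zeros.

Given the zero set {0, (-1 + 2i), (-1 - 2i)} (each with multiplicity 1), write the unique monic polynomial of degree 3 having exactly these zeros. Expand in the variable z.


The polynomial is p(z) = ∏_{α ∈ S} (z − α), where S = {0, (-1 + 2i), (-1 - 2i)}.
Expanding the product yields: p(z) = z^3 + 2·z^2 + 5·z.
Note conjugate pairs combine to real quadratics: (z − (-1+2i))(z − (-1−2i)) = z² + 2z + 5.
The resulting polynomial has degree 3 and real coefficients as required.

p(z) = z^3 + 2·z^2 + 5·z.


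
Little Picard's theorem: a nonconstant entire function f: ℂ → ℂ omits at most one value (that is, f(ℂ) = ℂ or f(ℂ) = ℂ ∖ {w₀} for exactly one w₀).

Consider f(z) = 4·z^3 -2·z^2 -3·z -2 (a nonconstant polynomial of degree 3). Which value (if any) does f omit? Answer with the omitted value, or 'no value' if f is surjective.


Little Picard bounds the complement of f(ℂ) to at most one point.
For every w ∈ ℂ, the equation p(z) − w = 0 is a nonconstant polynomial in z and hence has at least one root by the fundamental theorem of algebra. So p is surjective onto ℂ, omitting no value.

Omitted value: no value.


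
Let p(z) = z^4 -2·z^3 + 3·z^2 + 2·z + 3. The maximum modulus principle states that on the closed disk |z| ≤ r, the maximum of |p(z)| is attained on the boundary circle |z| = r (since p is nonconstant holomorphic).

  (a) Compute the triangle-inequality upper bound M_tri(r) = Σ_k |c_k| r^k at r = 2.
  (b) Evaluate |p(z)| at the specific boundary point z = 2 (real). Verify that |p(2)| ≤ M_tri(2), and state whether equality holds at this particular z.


Coefficients: c_0 = 3, c_1 = 2, c_2 = 3, c_3 = -2, c_4 = 1. Radius r = 2.
Part (a). Triangle bound: M_tri(r) = Σ_k |c_k| r^k
  = |3|·2^0 + |2|·2^1 + |3|·2^2 + |-2|·2^3 + |1|·2^4
  = 3 + 4 + 12 + 16 + 16 = 51.
This bounds M(r) := max_{|z|=r} |p(z)| from above; equality holds iff all terms c_k z^k can be made to align in phase at a single z on |z|=r.
Part (b). At z = 2 (real, on the circle |z| = r):
  p(2) = (3)·2^0 + (2)·2^1 + (3)·2^2 + (-2)·2^3 + (1)·2^4 = 19.
  |p(2)| = 19.
Check: |p(2)| = 19 ≤ 51 = M_tri(2). ✓ Equality does not hold at z = 2 (the coefficients have mixed signs, so the terms do not all align in phase there).

M_tri(2) = 51; |p(2)| = 19; equality at z=2: no.


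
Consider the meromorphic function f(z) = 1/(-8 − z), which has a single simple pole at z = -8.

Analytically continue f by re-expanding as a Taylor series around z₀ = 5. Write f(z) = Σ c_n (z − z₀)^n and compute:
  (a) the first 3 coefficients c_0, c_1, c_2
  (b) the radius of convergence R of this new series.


Let w = z − z₀, so z = z₀ + w.
Then -8 − z = -8 − (z₀ + w) = (-8 − z₀) − w = -13 − w.
f(z) = 1/(-13 − w) = (1/(-13)) · 1/(1 − w/(-13)) = Σ_{n≥0} w^n / (-13)^(n+1).
So c_n = 1/(-13)^(n+1):
  c_0 = 1/(-13)^1 = -1/13.
  c_1 = 1/(-13)^2 = 1/169.
  c_2 = 1/(-13)^3 = -1/2197.
The series is valid for |w/d| < 1, i.e. |z − z₀| < |d|.
Radius of convergence: R = |-8 − z₀| = |-13| = 13 (distance from z₀ to the singularity z = -8).

c_0 = -1/13, c_1 = 1/169, c_2 = -1/2197; R = 13.


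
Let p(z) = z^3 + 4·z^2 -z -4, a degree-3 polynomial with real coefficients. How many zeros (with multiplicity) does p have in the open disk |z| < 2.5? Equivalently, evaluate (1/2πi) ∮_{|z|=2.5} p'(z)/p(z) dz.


The zeros of p are: -1, -4, 1.
Their magnitudes are: 1, 4, 1.
Zeros with |z| < R = 2.5: -1, 1.
Count = 2.
By the argument principle, (1/2πi) ∮_{|z|=R} p'(z)/p(z) dz equals exactly this count.

Number of zeros inside |z| < 2.5: 2.


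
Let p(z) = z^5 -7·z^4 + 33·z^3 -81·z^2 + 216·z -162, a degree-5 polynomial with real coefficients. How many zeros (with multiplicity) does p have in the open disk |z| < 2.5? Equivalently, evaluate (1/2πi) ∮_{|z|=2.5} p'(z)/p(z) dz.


The zeros of p are: (3 + 3i), (3 - 3i), (0 + 3i), (0 - 3i), 1.
Their magnitudes are: 4.243, 4.243, 3, 3, 1.
Zeros with |z| < R = 2.5: 1.
Count = 1.
By the argument principle, (1/2πi) ∮_{|z|=R} p'(z)/p(z) dz equals exactly this count.

Number of zeros inside |z| < 2.5: 1.


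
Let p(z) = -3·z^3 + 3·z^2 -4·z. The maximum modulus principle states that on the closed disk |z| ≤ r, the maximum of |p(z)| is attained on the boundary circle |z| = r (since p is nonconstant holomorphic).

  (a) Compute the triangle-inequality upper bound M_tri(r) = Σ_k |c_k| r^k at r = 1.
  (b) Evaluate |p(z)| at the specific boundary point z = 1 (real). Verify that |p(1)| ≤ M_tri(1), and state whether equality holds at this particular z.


Coefficients: c_0 = 0, c_1 = -4, c_2 = 3, c_3 = -3. Radius r = 1.
Part (a). Triangle bound: M_tri(r) = Σ_k |c_k| r^k
  = |0|·1^0 + |-4|·1^1 + |3|·1^2 + |-3|·1^3
  = 0 + 4 + 3 + 3 = 10.
This bounds M(r) := max_{|z|=r} |p(z)| from above; equality holds iff all terms c_k z^k can be made to align in phase at a single z on |z|=r.
Part (b). At z = 1 (real, on the circle |z| = r):
  p(1) = (0)·1^0 + (-4)·1^1 + (3)·1^2 + (-3)·1^3 = -4.
  |p(1)| = 4.
Check: |p(1)| = 4 ≤ 10 = M_tri(1). ✓ Equality does not hold at z = 1 (the coefficients have mixed signs, so the terms do not all align in phase there).

M_tri(1) = 10; |p(1)| = 4; equality at z=1: no.


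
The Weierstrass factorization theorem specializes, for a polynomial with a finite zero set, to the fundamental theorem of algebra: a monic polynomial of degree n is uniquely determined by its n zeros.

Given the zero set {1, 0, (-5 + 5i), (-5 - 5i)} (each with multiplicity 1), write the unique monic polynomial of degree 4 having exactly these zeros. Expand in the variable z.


The polynomial is p(z) = ∏_{α ∈ S} (z − α), where S = {1, 0, (-5 + 5i), (-5 - 5i)}.
Expanding the product yields: p(z) = z^4 + 9·z^3 + 40·z^2 -50·z.
Note conjugate pairs combine to real quadratics: (z − (-5+5i))(z − (-5−5i)) = z² + 10z + 50.
The resulting polynomial has degree 4 and real coefficients as required.

p(z) = z^4 + 9·z^3 + 40·z^2 -50·z.


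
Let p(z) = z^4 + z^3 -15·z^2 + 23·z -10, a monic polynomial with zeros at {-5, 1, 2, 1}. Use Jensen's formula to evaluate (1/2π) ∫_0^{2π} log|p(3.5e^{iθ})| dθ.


Zeros: -5, 1, 1, 2; r = 3.5.
Inside |z| < r: 1, 1, 2. Outside (|z| ≥ r): -5.
p(0) = -10, so log|p(0)| = log(10) = 2.3026.
Apply Jensen: I(r) = log|p(0)| + Σ_k log(r/|z_k|), summed over zeros inside |z| < r.
  log(r/|z_k|) for z_k = 1: log(3.5/1) = 1.2528
  log(r/|z_k|) for z_k = 2: log(3.5/2) = 0.5596
  log(r/|z_k|) for z_k = 1: log(3.5/1) = 1.2528
  Outside zeros (-5) contribute nothing to the Jensen sum.
Sum over inside zeros: 3.0651.
I(r) = log|p(0)| + (inside sum) = 2.3026 + 3.0651 = 5.3677.
Note: since some zeros are outside |z| ≤ r, the simplified n·log(r) form does NOT apply — only the inside zeros contribute.

I(r) ≈ 5.3677.
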